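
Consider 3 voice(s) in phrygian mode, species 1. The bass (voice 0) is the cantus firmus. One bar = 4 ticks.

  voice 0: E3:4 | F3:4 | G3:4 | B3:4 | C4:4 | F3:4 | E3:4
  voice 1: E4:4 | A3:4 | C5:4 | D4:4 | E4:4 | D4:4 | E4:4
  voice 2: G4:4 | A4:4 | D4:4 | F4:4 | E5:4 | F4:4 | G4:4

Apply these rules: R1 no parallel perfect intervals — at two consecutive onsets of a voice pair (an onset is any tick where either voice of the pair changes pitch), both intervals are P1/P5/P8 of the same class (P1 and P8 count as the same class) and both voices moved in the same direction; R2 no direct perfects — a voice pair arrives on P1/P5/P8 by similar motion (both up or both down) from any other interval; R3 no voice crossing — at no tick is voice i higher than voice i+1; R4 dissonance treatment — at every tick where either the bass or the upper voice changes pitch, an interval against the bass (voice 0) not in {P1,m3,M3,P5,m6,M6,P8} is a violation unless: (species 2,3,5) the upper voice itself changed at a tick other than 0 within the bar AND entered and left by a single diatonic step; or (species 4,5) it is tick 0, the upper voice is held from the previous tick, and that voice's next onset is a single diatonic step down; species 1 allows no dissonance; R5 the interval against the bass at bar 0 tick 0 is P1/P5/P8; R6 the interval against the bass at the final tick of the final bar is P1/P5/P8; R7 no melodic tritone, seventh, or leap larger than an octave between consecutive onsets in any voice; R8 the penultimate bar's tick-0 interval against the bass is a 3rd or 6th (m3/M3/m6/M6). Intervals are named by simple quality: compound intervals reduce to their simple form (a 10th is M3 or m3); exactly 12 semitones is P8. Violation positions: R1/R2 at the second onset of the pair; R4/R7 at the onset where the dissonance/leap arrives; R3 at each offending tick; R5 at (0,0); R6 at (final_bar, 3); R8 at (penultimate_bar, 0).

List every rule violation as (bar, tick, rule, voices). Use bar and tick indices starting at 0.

(0, 0, R5, (0, 2))
(2, 0, R3, (1, 2))
(2, 0, R4, (0, 1))
(2, 0, R7, (1,))
(2, 1, R3, (1, 2))
(2, 2, R3, (1, 2))
(2, 3, R3, (1, 2))
(3, 0, R4, (0, 2))
(3, 0, R7, (1,))
(4, 0, R2, (1, 2))
(4, 0, R7, (2,))
(5, 0, R2, (0, 2))
(5, 0, R7, (2,))
(5, 0, R8, (0, 2))
(6, 3, R6, (0, 2))

bar 0: v0=E3 v1=E4 v2=G4 downbeat m3
bar 1: v0=F3 v1=A3 v2=A4 downbeat M3
bar 2: v0=G3 v1=C5 v2=D4 downbeat P5
bar 3: v0=B3 v1=D4 v2=F4 downbeat TT
bar 4: v0=C4 v1=E4 v2=E5 downbeat M3
bar 5: v0=F3 v1=D4 v2=F4 downbeat P8
bar 6: v0=E3 v1=E4 v2=G4 downbeat m3
  -> R5 @ bar 0 tick 0 v(0, 2): opens on m3
  -> R3 @ bar 2 tick 0 v(1, 2): C5 above D4
  -> R4 @ bar 2 tick 0 v(0, 1): G3/C5 P4 untreated
  -> R7 @ bar 2 tick 0 v(1,): A3->C5 leap 15st
  -> R3 @ bar 2 tick 1 v(1, 2): C5 above D4
  -> R3 @ bar 2 tick 2 v(1, 2): C5 above D4
  -> R3 @ bar 2 tick 3 v(1, 2): C5 above D4
  -> R4 @ bar 3 tick 0 v(0, 2): B3/F4 TT untreated
  -> R7 @ bar 3 tick 0 v(1,): C5->D4 leap 10st
  -> R2 @ bar 4 tick 0 v(1, 2): D4/F4 m3 -> E4/E5 P8 similar
  -> R7 @ bar 4 tick 0 v(2,): F4->E5 leap 11st
  -> R2 @ bar 5 tick 0 v(0, 2): C4/E5 M3 -> F3/F4 P8 similar
  -> R7 @ bar 5 tick 0 v(2,): E5->F4 leap 11st
  -> R8 @ bar 5 tick 0 v(0, 2): penult P8 not 3rd/6th
  -> R6 @ bar 6 tick 3 v(0, 2): closes on m3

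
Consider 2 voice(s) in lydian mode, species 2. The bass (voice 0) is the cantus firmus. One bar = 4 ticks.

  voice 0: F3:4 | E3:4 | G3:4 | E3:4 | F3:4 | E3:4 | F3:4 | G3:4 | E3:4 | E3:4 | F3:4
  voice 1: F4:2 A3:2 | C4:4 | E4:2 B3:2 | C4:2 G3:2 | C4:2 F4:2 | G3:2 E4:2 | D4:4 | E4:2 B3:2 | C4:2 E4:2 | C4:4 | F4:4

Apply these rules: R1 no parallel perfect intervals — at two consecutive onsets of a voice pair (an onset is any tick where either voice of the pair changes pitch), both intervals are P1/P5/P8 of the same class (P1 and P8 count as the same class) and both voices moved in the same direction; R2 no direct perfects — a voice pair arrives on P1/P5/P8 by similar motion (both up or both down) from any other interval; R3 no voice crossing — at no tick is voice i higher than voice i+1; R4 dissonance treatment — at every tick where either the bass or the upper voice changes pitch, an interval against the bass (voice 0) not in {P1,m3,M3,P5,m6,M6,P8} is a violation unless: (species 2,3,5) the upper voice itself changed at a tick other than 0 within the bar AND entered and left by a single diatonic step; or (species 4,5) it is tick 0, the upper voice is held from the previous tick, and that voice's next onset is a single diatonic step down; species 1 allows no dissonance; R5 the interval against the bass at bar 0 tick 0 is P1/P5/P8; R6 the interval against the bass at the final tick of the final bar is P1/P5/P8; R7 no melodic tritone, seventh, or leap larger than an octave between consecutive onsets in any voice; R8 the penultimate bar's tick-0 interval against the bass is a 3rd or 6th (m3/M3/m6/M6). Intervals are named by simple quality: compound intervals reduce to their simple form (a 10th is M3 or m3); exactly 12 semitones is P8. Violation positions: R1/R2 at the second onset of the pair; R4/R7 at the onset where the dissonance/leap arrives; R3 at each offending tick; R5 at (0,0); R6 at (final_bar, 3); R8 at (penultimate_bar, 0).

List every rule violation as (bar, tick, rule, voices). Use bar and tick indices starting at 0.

(4, 0, R2, (0, 1))
(5, 0, R7, (1,))
(10, 0, R2, (0, 1))

bar 0: v0=F3 v1=F4 downbeat P8
bar 1: v0=E3 v1=C4 downbeat m6
bar 2: v0=G3 v1=E4 downbeat M6
bar 3: v0=E3 v1=C4 downbeat m6
bar 4: v0=F3 v1=C4 downbeat P5
bar 5: v0=E3 v1=G3 downbeat m3
bar 6: v0=F3 v1=D4 downbeat M6
bar 7: v0=G3 v1=E4 downbeat M6
bar 8: v0=E3 v1=C4 downbeat m6
bar 9: v0=E3 v1=C4 downbeat m6
bar 10: v0=F3 v1=F4 downbeat P8
  -> R2 @ bar 4 tick 0 v(0, 1): E3/G3 m3 -> F3/C4 P5 similar
  -> R7 @ bar 5 tick 0 v(1,): F4->G3 leap 10st
  -> R2 @ bar 10 tick 0 v(0, 1): E3/C4 m6 -> F3/F4 P8 similar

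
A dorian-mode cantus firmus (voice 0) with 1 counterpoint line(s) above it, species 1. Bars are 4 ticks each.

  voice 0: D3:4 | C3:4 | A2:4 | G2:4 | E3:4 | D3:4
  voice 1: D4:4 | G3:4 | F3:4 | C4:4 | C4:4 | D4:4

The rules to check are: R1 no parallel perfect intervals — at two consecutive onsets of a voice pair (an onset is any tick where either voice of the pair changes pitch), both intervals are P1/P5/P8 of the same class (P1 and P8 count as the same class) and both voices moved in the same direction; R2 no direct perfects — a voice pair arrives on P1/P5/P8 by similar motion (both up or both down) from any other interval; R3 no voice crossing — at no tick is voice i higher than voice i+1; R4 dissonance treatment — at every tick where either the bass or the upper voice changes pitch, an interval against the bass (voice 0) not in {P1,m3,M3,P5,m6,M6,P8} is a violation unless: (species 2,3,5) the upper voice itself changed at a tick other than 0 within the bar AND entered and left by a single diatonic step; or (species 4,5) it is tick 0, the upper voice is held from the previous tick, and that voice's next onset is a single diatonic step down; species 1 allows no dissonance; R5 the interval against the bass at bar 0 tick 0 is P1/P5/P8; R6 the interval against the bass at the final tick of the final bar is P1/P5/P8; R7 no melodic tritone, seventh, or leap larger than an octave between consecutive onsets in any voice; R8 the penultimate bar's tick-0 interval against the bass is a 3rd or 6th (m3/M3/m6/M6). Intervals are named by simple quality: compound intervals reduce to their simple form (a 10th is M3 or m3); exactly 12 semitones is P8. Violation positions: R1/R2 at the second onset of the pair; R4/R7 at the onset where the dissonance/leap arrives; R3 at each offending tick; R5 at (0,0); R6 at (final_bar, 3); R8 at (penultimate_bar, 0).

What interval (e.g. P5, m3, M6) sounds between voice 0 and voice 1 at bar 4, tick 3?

m6

voice 0=E3 voice 1=C4 -> m6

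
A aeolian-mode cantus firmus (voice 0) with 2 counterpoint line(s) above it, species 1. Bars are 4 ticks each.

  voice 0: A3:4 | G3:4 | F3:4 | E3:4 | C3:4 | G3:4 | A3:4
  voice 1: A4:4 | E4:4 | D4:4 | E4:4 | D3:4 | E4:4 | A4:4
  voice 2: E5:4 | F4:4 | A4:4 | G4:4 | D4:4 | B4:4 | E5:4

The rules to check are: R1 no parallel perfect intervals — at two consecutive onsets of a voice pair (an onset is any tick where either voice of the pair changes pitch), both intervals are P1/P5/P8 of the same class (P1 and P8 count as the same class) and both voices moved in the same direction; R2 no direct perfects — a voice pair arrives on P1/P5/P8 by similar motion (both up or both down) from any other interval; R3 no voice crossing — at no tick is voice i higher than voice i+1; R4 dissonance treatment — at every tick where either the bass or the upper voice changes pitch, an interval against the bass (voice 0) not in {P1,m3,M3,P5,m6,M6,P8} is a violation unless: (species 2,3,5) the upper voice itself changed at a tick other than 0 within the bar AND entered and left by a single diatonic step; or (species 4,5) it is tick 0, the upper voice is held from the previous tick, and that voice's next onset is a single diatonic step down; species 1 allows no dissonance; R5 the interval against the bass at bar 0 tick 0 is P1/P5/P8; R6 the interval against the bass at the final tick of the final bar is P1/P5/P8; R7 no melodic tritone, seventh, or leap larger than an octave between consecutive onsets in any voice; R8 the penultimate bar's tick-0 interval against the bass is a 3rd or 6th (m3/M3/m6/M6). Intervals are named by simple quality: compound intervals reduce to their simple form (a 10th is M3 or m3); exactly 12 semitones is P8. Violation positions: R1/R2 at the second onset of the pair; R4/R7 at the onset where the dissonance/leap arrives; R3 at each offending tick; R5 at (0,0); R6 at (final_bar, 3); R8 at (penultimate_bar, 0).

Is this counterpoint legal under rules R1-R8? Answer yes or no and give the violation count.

bar 0: v0=A3 v1=A4 v2=E5 (P5)
bar 1: v0=G3 v1=E4 v2=F4 (m7)
bar 2: v0=F3 v1=D4 v2=A4 (M3)
bar 3: v0=E3 v1=E4 v2=G4 (m3)
bar 4: v0=C3 v1=D3 v2=D4 (M2)
bar 5: v0=G3 v1=E4 v2=B4 (M3)
bar 6: v0=A3 v1=A4 v2=E5 (P5)
  R4 @ bar1.0: G3/F4 m7 untreated
  R7 @ bar1.0: E5->F4 leap 11st
  R2 @ bar4.0: E4/G4 m3 -> D3/D4 P8 similar
  R4 @ bar4.0: C3/D3 M2 untreated
  R4 @ bar4.0: C3/D4 M2 untreated
  R7 @ bar4.0: E4->D3 leap 14st
  R2 @ bar5.0: D3/D4 P8 -> E4/B4 P5 similar
  R7 @ bar5.0: D3->E4 leap 14st
  R1 @ bar6.0: E4/B4 P5 -> A4/E5 P5 similar
  R2 @ bar6.0: G3/E4 M6 -> A3/A4 P8 similar
  R2 @ bar6.0: G3/B4 M3 -> A3/E5 P5 similar

No (11 violations)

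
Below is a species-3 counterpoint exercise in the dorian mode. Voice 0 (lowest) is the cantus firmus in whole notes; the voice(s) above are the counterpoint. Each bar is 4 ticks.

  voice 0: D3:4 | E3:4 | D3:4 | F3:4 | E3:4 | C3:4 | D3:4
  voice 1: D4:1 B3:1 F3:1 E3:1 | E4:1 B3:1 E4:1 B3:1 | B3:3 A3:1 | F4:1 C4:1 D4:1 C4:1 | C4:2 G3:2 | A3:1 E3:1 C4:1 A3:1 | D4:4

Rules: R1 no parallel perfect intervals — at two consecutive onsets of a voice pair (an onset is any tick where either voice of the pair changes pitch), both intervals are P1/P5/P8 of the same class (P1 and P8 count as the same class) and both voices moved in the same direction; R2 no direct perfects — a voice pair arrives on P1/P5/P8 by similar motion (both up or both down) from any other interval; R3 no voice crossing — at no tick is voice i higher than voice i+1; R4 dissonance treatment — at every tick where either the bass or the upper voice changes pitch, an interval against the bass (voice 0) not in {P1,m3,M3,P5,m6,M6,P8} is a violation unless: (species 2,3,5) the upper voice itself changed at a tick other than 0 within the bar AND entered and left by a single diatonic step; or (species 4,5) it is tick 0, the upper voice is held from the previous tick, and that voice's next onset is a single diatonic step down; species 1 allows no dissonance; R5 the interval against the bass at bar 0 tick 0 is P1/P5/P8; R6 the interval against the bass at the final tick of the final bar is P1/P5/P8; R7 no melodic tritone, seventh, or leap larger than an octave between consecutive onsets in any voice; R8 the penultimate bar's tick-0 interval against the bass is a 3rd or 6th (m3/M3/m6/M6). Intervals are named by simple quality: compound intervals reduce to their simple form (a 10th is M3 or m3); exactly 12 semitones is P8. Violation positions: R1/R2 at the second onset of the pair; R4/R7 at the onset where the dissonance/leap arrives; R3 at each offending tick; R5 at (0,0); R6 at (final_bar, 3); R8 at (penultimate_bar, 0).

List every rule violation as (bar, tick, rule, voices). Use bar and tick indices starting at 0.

bar 0: v0=D3 v1=D4 downbeat P8
bar 1: v0=E3 v1=E4 downbeat P8
bar 2: v0=D3 v1=B3 downbeat M6
bar 3: v0=F3 v1=F4 downbeat P8
bar 4: v0=E3 v1=C4 downbeat m6
bar 5: v0=C3 v1=A3 downbeat M6
bar 6: v0=D3 v1=D4 downbeat P8
  -> R7 @ bar 0 tick 2 v(1,): B3->F3 leap 6st
  -> R4 @ bar 0 tick 3 v(0, 1): D3/E3 M2 untreated
  -> R2 @ bar 1 tick 0 v(0, 1): D3/E3 M2 -> E3/E4 P8 similar
  -> R2 @ bar 3 tick 0 v(0, 1): D3/A3 P5 -> F3/F4 P8 similar
  -> R2 @ bar 6 tick 0 v(0, 1): C3/A3 M6 -> D3/D4 P8 similar

(0, 2, R7, (1,))
(0, 3, R4, (0, 1))
(1, 0, R2, (0, 1))
(3, 0, R2, (0, 1))
(6, 0, R2, (0, 1))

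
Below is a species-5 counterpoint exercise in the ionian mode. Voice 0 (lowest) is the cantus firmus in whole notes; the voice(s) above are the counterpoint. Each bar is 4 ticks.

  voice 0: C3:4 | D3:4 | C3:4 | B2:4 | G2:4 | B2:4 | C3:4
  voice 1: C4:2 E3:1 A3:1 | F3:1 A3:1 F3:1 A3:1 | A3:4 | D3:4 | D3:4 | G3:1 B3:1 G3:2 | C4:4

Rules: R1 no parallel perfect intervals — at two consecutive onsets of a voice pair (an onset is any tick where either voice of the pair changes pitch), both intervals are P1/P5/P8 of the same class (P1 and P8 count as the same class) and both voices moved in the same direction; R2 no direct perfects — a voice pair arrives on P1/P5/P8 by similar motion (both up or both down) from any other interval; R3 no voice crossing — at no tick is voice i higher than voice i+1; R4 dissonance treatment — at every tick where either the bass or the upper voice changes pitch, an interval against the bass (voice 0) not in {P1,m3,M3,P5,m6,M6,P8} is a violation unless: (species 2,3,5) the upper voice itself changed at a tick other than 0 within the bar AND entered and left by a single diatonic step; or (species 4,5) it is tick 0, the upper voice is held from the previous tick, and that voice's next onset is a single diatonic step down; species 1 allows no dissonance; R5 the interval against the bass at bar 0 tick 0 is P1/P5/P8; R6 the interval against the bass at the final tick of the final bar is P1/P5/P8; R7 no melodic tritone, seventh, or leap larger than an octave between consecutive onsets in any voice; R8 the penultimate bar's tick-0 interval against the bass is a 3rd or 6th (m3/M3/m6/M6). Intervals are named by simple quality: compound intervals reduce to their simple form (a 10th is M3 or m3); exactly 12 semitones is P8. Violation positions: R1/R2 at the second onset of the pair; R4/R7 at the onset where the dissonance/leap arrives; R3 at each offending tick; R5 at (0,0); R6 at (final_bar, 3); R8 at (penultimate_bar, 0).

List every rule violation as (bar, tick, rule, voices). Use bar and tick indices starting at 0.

(6, 0, R2, (0, 1))

bar 0: v0=C3 v1=C4 downbeat P8
bar 1: v0=D3 v1=F3 downbeat m3
bar 2: v0=C3 v1=A3 downbeat M6
bar 3: v0=B2 v1=D3 downbeat m3
bar 4: v0=G2 v1=D3 downbeat P5
bar 5: v0=B2 v1=G3 downbeat m6
bar 6: v0=C3 v1=C4 downbeat P8
  -> R2 @ bar 6 tick 0 v(0, 1): B2/G3 m6 -> C3/C4 P8 similar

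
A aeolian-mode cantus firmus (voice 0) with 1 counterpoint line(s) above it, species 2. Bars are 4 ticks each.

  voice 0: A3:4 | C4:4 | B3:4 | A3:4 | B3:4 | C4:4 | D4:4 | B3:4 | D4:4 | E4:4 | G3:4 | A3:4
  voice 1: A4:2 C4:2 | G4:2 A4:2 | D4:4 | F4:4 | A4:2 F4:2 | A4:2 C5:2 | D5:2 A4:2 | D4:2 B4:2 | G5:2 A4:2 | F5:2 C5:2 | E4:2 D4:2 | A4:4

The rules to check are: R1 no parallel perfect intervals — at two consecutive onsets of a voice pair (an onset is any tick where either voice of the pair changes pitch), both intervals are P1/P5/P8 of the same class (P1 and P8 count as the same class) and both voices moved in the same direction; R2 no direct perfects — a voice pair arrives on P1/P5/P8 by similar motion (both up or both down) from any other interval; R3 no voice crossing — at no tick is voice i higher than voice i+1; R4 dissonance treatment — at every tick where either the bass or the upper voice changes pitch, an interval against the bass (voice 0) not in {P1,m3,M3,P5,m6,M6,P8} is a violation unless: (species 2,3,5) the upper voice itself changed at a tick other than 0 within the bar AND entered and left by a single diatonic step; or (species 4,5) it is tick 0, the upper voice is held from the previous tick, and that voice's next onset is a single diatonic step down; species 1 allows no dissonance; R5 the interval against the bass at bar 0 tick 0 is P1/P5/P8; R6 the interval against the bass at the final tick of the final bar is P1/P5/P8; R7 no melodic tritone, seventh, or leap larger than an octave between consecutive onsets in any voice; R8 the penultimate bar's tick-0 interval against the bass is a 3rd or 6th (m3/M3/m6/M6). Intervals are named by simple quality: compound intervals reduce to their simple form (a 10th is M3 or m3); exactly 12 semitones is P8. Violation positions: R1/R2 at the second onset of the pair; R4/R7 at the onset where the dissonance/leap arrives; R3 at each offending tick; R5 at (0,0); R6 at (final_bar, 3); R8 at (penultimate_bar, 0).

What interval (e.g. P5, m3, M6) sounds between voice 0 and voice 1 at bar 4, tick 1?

voice 0=B3 voice 1=A4 -> m7

m7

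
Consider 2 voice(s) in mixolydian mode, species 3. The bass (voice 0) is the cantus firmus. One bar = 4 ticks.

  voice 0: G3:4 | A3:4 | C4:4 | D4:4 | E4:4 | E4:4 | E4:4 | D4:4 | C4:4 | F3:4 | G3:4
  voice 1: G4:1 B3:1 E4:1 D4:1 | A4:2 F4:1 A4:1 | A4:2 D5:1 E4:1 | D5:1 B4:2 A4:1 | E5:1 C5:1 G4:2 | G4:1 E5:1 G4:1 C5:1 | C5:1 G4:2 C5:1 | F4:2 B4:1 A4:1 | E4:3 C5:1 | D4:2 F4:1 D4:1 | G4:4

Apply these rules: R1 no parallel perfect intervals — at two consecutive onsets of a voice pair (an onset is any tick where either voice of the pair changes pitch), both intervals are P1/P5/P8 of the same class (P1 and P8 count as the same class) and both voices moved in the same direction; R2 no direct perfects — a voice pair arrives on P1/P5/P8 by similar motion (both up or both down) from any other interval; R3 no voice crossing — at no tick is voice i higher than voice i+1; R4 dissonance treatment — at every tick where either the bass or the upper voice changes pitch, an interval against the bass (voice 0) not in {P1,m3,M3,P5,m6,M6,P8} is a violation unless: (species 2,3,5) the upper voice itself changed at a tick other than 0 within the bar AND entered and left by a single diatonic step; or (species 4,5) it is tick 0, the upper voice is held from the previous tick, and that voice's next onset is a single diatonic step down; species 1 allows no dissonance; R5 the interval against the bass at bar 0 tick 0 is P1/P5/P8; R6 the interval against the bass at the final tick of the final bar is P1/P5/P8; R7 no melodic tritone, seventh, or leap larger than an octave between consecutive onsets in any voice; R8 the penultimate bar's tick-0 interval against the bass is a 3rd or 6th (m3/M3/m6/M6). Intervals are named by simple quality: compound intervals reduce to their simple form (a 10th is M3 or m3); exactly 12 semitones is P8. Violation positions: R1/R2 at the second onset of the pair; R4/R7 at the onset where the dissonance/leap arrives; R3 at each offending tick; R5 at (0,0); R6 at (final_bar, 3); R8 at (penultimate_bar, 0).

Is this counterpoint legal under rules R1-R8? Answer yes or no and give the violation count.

No (9 violations)

bar 0: v0=G3 v1=G4 (P8)
bar 1: v0=A3 v1=A4 (P8)
bar 2: v0=C4 v1=A4 (M6)
bar 3: v0=D4 v1=D5 (P8)
bar 4: v0=E4 v1=E5 (P8)
bar 5: v0=E4 v1=G4 (m3)
bar 6: v0=E4 v1=C5 (m6)
bar 7: v0=D4 v1=F4 (m3)
bar 8: v0=C4 v1=E4 (M3)
bar 9: v0=F3 v1=D4 (M6)
bar 10: v0=G3 v1=G4 (P8)
  R2 @ bar1.0: G3/D4 P5 -> A3/A4 P8 similar
  R4 @ bar2.2: C4/D5 M2 untreated
  R7 @ bar2.3: D5->E4 leap 10st
  R2 @ bar3.0: C4/E4 M3 -> D4/D5 P8 similar
  R7 @ bar3.0: E4->D5 leap 10st
  R2 @ bar4.0: D4/A4 P5 -> E4/E5 P8 similar
  R7 @ bar7.2: F4->B4 leap 6st
  R7 @ bar9.0: C5->D4 leap 10st
  R2 @ bar10.0: F3/D4 M6 -> G3/G4 P8 similar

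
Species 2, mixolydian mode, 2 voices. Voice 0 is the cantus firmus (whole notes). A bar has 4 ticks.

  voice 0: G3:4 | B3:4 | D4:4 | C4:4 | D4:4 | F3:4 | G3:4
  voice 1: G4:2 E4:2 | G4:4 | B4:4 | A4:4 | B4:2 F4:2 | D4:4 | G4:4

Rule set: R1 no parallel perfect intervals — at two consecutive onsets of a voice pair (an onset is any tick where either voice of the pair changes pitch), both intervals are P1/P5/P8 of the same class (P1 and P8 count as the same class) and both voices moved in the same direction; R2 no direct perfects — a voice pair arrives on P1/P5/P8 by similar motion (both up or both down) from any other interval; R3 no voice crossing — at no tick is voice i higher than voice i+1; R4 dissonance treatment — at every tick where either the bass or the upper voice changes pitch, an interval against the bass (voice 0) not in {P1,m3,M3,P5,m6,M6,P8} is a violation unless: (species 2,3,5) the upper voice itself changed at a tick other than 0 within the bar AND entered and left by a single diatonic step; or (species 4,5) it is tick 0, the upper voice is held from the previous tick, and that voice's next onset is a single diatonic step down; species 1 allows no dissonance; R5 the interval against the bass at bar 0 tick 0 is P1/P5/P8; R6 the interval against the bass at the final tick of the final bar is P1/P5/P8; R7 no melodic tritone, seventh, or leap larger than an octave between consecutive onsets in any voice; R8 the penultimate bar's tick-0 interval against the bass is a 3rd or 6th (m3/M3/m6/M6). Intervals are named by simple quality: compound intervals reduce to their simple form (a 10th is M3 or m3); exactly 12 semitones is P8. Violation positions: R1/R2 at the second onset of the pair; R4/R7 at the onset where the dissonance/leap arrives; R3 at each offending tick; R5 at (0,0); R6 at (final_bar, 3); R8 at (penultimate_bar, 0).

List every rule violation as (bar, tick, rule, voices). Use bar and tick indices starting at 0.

(4, 2, R7, (1,))
(6, 0, R2, (0, 1))

bar 0: v0=G3 v1=G4 downbeat P8
bar 1: v0=B3 v1=G4 downbeat m6
bar 2: v0=D4 v1=B4 downbeat M6
bar 3: v0=C4 v1=A4 downbeat M6
bar 4: v0=D4 v1=B4 downbeat M6
bar 5: v0=F3 v1=D4 downbeat M6
bar 6: v0=G3 v1=G4 downbeat P8
  -> R7 @ bar 4 tick 2 v(1,): B4->F4 leap 6st
  -> R2 @ bar 6 tick 0 v(0, 1): F3/D4 M6 -> G3/G4 P8 similar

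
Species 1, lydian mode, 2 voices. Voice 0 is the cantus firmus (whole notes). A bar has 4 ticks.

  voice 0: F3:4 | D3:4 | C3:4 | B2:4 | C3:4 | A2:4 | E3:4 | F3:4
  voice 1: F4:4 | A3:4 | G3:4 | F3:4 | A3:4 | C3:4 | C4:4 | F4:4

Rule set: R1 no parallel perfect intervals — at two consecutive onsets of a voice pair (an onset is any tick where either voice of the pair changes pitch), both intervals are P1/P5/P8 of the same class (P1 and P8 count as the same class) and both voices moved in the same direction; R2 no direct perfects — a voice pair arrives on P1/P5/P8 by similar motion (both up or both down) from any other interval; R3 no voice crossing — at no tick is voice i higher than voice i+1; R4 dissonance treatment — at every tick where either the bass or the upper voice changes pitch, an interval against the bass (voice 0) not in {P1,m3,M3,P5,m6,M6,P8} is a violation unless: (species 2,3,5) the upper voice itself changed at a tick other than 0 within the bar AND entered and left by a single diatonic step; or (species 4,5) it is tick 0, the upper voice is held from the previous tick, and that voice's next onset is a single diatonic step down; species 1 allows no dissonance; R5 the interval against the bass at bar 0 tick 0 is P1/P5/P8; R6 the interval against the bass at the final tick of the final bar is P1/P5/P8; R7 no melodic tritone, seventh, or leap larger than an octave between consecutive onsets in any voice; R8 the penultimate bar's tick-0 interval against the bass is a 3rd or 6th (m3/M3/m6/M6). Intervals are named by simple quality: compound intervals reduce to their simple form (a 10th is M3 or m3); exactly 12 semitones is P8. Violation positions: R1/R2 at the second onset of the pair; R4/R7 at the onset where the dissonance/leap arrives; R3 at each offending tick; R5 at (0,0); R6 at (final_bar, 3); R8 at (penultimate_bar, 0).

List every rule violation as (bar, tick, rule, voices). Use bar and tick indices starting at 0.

(1, 0, R2, (0, 1))
(2, 0, R1, (0, 1))
(3, 0, R4, (0, 1))
(7, 0, R2, (0, 1))

bar 0: v0=F3 v1=F4 downbeat P8
bar 1: v0=D3 v1=A3 downbeat P5
bar 2: v0=C3 v1=G3 downbeat P5
bar 3: v0=B2 v1=F3 downbeat TT
bar 4: v0=C3 v1=A3 downbeat M6
bar 5: v0=A2 v1=C3 downbeat m3
bar 6: v0=E3 v1=C4 downbeat m6
bar 7: v0=F3 v1=F4 downbeat P8
  -> R2 @ bar 1 tick 0 v(0, 1): F3/F4 P8 -> D3/A3 P5 similar
  -> R1 @ bar 2 tick 0 v(0, 1): D3/A3 P5 -> C3/G3 P5 similar
  -> R4 @ bar 3 tick 0 v(0, 1): B2/F3 TT untreated
  -> R2 @ bar 7 tick 0 v(0, 1): E3/C4 m6 -> F3/F4 P8 similar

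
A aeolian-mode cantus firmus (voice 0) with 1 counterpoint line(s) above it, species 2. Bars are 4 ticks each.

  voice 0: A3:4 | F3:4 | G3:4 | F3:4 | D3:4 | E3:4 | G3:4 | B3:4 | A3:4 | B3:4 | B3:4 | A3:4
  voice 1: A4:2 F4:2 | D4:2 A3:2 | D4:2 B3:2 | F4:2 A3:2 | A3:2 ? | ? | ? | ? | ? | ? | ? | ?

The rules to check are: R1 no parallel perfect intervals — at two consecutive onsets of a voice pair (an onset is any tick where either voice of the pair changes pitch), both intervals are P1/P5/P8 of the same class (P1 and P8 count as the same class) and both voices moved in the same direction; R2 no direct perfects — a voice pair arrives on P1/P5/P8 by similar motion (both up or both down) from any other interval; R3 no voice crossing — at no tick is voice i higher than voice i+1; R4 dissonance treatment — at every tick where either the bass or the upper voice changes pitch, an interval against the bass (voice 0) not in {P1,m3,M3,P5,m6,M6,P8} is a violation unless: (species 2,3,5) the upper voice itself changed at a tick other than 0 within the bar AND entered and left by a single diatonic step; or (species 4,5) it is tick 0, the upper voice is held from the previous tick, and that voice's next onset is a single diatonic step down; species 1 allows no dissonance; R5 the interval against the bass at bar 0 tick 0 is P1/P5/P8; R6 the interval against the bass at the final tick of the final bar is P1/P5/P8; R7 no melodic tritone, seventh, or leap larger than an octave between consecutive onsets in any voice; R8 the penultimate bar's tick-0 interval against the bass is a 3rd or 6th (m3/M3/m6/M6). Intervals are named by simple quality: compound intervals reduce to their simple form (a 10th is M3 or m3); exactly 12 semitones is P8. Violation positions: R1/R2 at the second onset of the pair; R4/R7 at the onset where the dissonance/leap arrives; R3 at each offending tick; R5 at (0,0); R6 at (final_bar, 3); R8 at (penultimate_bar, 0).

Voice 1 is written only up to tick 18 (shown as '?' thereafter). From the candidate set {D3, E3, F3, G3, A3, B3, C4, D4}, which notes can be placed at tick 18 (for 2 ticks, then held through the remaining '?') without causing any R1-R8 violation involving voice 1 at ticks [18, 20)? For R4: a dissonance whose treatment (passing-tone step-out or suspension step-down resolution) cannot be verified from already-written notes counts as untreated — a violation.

{A3, B3, D3, D4, F3}

D3: legal
E3: violates R4
F3: legal
G3: violates R4
A3: legal
B3: legal
C4: violates R4
D4: legal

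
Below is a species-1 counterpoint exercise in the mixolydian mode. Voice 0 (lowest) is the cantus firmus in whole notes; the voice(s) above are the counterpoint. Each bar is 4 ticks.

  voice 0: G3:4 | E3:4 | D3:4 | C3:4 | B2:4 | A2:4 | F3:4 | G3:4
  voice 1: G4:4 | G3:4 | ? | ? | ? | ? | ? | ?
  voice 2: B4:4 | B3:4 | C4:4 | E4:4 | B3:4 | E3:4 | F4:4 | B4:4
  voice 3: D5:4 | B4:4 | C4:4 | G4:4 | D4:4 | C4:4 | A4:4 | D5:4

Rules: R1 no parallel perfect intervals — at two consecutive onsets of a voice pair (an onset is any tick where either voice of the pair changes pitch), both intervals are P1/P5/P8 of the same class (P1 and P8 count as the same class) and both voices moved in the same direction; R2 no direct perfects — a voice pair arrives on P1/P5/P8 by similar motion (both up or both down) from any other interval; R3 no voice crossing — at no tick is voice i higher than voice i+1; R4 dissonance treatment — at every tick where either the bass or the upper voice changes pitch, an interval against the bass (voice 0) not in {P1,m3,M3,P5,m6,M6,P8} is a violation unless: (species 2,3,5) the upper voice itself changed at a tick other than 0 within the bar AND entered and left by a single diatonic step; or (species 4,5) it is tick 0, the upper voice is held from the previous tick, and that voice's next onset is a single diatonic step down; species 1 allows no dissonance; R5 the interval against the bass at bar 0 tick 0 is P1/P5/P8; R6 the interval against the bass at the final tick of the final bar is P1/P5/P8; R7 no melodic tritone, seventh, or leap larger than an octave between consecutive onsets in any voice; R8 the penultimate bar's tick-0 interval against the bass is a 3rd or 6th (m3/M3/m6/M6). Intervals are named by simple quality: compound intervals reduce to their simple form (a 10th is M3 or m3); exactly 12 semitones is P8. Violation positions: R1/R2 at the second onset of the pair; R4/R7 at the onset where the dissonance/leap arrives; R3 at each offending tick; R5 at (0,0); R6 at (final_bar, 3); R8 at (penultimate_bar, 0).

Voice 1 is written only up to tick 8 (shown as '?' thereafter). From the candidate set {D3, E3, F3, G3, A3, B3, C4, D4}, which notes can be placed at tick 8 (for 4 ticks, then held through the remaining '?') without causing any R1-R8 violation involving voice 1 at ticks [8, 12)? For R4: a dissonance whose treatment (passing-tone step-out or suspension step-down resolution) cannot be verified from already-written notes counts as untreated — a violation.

{A3, B3}

D3: violates R2
E3: violates R4
F3: violates R2
G3: violates R4
A3: legal
B3: legal
C4: violates R2,R4
D4: violates R3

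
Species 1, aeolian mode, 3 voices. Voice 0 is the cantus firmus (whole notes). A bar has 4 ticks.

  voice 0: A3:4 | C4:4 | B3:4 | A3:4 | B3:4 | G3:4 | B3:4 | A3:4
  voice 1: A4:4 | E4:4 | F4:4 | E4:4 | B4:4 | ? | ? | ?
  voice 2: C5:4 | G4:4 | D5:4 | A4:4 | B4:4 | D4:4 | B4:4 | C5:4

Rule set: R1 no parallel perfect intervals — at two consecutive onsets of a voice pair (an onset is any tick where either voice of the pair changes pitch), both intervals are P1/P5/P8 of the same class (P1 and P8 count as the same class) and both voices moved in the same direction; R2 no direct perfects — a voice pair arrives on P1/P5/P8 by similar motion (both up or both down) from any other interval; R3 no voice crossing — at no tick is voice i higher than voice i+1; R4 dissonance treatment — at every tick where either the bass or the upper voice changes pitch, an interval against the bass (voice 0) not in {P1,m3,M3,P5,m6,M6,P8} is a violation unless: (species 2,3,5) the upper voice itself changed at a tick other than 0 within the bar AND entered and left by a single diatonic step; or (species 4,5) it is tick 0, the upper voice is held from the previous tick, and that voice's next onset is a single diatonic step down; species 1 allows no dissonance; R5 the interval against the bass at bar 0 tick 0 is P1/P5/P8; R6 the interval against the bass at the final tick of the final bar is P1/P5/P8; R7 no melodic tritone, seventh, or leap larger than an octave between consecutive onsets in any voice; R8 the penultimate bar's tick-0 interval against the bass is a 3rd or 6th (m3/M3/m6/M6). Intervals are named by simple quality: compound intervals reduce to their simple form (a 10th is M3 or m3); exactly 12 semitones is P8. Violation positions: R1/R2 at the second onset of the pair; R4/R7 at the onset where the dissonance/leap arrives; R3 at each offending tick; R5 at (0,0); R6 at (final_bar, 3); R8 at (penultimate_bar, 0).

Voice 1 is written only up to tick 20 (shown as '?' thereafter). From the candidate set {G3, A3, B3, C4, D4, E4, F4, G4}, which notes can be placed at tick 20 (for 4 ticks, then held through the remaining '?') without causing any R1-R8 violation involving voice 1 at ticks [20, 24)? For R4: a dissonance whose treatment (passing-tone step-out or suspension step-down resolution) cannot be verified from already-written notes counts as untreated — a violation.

G3: violates R1,R2,R7
A3: violates R4,R7
B3: legal
C4: violates R4,R7
D4: violates R1,R2
E4: violates R3
F4: violates R3,R4,R7
G4: violates R1,R3

{B3}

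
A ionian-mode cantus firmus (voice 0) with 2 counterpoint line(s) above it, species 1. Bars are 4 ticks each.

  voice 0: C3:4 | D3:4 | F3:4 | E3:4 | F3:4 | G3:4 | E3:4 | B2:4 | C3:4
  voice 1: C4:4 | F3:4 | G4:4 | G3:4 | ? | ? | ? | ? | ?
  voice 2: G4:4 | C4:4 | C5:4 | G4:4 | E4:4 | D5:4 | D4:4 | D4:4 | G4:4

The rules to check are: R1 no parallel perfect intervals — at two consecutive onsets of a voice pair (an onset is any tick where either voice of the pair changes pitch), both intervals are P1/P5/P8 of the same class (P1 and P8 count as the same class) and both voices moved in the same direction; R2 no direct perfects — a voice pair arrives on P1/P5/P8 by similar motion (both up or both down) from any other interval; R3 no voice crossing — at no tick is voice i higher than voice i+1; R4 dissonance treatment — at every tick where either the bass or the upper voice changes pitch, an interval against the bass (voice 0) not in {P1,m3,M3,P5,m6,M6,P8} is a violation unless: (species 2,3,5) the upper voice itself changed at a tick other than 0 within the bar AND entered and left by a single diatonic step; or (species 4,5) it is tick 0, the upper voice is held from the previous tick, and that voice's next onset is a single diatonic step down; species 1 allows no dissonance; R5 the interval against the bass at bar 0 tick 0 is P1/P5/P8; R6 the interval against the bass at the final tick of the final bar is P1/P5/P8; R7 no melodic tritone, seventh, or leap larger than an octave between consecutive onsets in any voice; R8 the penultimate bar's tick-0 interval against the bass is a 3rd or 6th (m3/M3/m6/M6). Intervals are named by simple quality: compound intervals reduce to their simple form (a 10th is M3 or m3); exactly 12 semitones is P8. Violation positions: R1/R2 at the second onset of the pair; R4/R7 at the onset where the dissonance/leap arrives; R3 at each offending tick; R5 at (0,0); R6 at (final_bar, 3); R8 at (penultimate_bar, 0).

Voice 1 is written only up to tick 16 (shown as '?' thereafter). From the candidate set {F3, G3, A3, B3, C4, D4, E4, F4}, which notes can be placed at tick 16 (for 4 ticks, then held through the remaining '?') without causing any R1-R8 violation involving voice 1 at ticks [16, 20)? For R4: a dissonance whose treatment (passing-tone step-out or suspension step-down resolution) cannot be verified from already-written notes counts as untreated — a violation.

F3: legal
G3: violates R4
A3: legal
B3: violates R4
C4: violates R2
D4: legal
E4: violates R4
F4: violates R2,R3,R7

{A3, D4, F3}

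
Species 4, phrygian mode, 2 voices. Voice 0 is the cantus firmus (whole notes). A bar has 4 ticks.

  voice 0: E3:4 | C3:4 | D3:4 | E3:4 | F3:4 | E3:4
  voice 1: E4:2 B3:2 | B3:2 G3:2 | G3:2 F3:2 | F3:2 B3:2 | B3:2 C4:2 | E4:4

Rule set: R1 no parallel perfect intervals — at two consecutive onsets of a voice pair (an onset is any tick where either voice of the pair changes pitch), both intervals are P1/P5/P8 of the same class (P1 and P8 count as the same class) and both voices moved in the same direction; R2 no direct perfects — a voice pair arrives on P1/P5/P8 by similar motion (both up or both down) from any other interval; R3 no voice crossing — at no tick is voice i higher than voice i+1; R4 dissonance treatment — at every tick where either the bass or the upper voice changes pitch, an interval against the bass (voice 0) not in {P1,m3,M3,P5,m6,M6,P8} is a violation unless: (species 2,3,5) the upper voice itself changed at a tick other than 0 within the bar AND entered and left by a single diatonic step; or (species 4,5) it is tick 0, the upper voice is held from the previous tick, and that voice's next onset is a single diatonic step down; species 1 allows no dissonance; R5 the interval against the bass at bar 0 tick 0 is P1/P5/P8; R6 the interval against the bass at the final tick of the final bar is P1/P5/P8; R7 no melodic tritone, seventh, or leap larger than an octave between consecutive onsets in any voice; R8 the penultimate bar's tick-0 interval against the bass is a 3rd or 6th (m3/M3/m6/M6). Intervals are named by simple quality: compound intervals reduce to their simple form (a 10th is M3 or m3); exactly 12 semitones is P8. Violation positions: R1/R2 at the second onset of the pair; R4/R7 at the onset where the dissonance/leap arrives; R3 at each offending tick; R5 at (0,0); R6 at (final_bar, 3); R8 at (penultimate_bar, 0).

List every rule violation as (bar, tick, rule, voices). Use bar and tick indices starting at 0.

bar 0: v0=E3 v1=E4 downbeat P8
bar 1: v0=C3 v1=B3 downbeat M7
bar 2: v0=D3 v1=G3 downbeat P4
bar 3: v0=E3 v1=F3 downbeat m2
bar 4: v0=F3 v1=B3 downbeat TT
bar 5: v0=E3 v1=E4 downbeat P8
  -> R4 @ bar 1 tick 0 v(0, 1): C3/B3 M7 untreated
  -> R4 @ bar 3 tick 0 v(0, 1): E3/F3 m2 untreated
  -> R7 @ bar 3 tick 2 v(1,): F3->B3 leap 6st
  -> R4 @ bar 4 tick 0 v(0, 1): F3/B3 TT untreated
  -> R8 @ bar 4 tick 0 v(0, 1): penult TT not 3rd/6th

(1, 0, R4, (0, 1))
(3, 0, R4, (0, 1))
(3, 2, R7, (1,))
(4, 0, R4, (0, 1))
(4, 0, R8, (0, 1))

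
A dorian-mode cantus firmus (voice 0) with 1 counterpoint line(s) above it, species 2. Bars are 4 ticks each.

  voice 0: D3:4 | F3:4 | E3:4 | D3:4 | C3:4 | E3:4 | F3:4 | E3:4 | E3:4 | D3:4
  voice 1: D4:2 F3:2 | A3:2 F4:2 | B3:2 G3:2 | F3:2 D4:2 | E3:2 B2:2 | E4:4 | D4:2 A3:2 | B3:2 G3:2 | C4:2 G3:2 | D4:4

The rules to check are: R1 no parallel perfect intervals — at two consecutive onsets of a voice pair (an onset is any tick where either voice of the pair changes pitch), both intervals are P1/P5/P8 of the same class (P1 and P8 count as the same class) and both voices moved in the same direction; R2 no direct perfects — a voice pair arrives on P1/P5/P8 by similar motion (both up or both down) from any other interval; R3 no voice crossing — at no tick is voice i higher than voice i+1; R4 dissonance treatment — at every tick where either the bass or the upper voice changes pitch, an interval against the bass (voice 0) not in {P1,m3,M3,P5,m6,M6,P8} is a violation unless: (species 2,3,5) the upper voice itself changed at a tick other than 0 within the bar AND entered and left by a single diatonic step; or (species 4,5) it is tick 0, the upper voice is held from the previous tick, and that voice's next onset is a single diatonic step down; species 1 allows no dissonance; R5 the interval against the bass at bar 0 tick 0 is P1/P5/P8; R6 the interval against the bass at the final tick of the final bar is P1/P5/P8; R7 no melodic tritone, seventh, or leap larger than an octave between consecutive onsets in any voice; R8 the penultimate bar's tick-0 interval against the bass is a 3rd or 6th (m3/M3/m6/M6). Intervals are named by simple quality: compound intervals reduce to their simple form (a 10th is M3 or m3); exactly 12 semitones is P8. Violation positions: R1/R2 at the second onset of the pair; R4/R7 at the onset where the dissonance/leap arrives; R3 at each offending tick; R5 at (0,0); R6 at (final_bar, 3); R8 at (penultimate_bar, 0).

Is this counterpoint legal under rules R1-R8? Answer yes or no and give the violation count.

No (8 violations)

bar 0: v0=D3 v1=D4 (P8)
bar 1: v0=F3 v1=A3 (M3)
bar 2: v0=E3 v1=B3 (P5)
bar 3: v0=D3 v1=F3 (m3)
bar 4: v0=C3 v1=E3 (M3)
bar 5: v0=E3 v1=E4 (P8)
bar 6: v0=F3 v1=D4 (M6)
bar 7: v0=E3 v1=B3 (P5)
bar 8: v0=E3 v1=C4 (m6)
bar 9: v0=D3 v1=D4 (P8)
  R2 @ bar2.0: F3/F4 P8 -> E3/B3 P5 similar
  R7 @ bar2.0: F4->B3 leap 6st
  R7 @ bar4.0: D4->E3 leap 10st
  R3 @ bar4.2: C3 above B2
  R4 @ bar4.2: C3/B2 m2 untreated
  R3 @ bar4.3: C3 above B2
  R2 @ bar5.0: C3/B2 m2 -> E3/E4 P8 similar
  R7 @ bar5.0: B2->E4 leap 17st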